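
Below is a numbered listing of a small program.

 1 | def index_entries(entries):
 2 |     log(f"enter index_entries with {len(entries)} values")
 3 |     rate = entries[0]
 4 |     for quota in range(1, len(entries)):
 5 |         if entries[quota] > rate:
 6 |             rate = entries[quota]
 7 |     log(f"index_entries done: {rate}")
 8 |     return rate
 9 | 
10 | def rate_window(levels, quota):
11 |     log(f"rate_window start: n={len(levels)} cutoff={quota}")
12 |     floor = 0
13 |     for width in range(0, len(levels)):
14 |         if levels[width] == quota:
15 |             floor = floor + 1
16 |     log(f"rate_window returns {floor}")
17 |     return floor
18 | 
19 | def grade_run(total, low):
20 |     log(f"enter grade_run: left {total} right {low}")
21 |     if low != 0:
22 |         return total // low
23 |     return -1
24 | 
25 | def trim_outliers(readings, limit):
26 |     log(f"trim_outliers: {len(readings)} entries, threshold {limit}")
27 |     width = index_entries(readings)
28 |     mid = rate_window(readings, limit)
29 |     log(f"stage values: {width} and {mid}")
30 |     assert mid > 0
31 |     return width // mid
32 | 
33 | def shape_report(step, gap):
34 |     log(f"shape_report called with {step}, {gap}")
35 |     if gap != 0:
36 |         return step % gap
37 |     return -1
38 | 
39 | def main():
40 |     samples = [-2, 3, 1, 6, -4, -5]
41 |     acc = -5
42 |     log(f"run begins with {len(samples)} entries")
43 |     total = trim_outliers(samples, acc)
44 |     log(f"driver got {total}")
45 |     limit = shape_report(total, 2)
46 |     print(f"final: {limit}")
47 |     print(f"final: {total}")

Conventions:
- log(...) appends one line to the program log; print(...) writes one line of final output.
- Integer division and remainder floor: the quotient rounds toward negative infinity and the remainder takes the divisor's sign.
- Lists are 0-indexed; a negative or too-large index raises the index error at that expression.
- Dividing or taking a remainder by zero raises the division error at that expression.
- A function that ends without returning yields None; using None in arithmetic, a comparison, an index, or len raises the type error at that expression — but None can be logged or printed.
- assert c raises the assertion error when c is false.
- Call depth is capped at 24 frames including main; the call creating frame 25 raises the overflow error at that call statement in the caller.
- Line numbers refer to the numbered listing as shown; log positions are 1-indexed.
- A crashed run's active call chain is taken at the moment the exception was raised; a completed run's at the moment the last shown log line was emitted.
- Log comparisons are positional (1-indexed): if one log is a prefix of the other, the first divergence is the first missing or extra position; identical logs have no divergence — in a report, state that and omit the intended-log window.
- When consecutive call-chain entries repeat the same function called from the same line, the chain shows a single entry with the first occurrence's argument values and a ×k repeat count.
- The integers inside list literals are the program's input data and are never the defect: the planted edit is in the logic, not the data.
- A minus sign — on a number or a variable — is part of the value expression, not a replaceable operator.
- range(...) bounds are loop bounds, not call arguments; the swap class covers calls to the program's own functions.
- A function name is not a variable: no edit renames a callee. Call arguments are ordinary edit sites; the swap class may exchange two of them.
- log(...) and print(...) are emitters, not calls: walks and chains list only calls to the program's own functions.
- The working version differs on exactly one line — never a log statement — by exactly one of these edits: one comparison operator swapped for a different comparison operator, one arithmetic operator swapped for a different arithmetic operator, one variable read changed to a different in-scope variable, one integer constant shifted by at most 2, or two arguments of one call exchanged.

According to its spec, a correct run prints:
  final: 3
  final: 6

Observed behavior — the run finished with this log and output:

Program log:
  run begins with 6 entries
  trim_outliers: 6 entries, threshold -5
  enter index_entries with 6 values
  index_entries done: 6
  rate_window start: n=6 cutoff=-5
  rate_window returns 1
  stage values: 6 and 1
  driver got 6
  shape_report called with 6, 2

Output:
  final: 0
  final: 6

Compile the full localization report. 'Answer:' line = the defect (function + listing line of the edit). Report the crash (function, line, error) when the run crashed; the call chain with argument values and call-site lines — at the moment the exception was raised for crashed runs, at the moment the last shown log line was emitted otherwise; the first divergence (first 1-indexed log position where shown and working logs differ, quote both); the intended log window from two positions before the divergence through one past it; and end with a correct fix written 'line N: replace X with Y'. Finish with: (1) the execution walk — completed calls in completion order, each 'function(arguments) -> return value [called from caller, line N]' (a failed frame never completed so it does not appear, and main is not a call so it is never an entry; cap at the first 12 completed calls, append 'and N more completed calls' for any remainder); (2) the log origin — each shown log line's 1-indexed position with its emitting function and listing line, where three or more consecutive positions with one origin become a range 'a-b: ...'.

Answer: the defect is in shape_report at line 36.
The tell: The logs agree in full; only the final output differs.
Call chain: main -> shape_report(6, 2) (called at line 45).
First divergence: none (the log streams are identical).
Execution walk:
  index_entries([-2, 3, 1, 6, -4, -5]) -> 6  [called from trim_outliers, line 27]
  rate_window([-2, 3, 1, 6, -4, -5], -5) -> 1  [called from trim_outliers, line 28]
  trim_outliers([-2, 3, 1, 6, -4, -5], -5) -> 6  [called from main, line 43]
  shape_report(6, 2) -> 0  [called from main, line 45]
Log line origins:
  1: emitted by main (line 42)
  2: emitted by trim_outliers (line 26)
  3: emitted by index_entries (line 2)
  4: emitted by index_entries (line 7)
  5: emitted by rate_window (line 11)
  6: emitted by rate_window (line 16)
  7: emitted by trim_outliers (line 29)
  8: emitted by main (line 44)
  9: emitted by shape_report (line 34)
A correct fix: line 36: replace `%` with `//`.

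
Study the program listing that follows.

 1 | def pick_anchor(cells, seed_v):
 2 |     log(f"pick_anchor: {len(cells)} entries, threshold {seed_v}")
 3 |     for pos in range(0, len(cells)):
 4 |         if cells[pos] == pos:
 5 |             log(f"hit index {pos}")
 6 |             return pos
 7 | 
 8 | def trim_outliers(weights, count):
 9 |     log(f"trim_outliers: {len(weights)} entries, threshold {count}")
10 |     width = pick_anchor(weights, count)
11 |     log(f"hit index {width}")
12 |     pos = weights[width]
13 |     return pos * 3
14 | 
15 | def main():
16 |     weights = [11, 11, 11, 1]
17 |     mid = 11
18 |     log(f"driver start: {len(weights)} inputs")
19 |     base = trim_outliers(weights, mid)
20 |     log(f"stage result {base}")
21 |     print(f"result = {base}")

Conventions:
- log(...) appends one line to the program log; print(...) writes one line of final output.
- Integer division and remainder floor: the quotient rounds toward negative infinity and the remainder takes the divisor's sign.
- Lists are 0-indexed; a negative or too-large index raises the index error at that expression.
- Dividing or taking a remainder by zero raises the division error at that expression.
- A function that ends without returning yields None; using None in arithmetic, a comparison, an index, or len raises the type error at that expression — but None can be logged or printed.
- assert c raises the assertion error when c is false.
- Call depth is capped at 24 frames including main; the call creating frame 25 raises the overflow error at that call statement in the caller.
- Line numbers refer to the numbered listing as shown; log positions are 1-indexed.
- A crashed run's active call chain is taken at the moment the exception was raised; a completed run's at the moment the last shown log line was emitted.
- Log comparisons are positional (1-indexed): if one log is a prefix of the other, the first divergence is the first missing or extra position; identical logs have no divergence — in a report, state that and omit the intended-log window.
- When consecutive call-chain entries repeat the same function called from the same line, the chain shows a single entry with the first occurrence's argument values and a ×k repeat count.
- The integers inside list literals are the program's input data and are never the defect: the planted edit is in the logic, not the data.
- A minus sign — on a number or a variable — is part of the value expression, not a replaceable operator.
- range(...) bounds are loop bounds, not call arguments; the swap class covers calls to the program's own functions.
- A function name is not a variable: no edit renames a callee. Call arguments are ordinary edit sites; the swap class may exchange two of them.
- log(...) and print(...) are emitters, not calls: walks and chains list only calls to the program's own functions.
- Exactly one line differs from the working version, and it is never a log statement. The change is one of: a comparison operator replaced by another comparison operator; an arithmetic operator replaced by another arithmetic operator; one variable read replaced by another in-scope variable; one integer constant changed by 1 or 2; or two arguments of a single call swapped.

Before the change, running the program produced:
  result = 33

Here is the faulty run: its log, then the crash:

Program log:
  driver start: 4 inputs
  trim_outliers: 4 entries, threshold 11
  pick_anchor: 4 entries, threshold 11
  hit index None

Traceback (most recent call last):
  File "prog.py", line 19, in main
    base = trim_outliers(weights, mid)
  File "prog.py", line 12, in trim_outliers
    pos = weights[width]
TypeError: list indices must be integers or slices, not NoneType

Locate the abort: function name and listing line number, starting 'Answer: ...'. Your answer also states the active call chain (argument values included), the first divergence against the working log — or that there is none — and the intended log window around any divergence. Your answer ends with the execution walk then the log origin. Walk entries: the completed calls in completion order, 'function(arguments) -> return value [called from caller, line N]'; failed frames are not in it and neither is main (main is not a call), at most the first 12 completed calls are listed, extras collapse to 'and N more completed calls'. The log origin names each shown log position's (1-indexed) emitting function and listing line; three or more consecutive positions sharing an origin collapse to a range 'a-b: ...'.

Answer: the error was raised in trim_outliers, line 12.
Core observation: The log first diverges at position 4: the faulty run prints 'hit index None' where the working version prints 'hit index 0'.
Call chain: main -> trim_outliers([11, 11, 11, 1], 11) (called at line 19).
First divergence: position 4 — the shown line 'hit index None' should read 'hit index 0'.
Intended log window:
  2: trim_outliers: 4 entries, threshold 11
  3: pick_anchor: 4 entries, threshold 11
  4: hit index 0
  5: hit index 0
Execution walk:
  pick_anchor([11, 11, 11, 1], 11) -> None  [called from trim_outliers, line 10]
Origin of each log line:
  1 — main, line 18
  2 — trim_outliers, line 9
  3 — pick_anchor, line 2
  4 — trim_outliers, line 11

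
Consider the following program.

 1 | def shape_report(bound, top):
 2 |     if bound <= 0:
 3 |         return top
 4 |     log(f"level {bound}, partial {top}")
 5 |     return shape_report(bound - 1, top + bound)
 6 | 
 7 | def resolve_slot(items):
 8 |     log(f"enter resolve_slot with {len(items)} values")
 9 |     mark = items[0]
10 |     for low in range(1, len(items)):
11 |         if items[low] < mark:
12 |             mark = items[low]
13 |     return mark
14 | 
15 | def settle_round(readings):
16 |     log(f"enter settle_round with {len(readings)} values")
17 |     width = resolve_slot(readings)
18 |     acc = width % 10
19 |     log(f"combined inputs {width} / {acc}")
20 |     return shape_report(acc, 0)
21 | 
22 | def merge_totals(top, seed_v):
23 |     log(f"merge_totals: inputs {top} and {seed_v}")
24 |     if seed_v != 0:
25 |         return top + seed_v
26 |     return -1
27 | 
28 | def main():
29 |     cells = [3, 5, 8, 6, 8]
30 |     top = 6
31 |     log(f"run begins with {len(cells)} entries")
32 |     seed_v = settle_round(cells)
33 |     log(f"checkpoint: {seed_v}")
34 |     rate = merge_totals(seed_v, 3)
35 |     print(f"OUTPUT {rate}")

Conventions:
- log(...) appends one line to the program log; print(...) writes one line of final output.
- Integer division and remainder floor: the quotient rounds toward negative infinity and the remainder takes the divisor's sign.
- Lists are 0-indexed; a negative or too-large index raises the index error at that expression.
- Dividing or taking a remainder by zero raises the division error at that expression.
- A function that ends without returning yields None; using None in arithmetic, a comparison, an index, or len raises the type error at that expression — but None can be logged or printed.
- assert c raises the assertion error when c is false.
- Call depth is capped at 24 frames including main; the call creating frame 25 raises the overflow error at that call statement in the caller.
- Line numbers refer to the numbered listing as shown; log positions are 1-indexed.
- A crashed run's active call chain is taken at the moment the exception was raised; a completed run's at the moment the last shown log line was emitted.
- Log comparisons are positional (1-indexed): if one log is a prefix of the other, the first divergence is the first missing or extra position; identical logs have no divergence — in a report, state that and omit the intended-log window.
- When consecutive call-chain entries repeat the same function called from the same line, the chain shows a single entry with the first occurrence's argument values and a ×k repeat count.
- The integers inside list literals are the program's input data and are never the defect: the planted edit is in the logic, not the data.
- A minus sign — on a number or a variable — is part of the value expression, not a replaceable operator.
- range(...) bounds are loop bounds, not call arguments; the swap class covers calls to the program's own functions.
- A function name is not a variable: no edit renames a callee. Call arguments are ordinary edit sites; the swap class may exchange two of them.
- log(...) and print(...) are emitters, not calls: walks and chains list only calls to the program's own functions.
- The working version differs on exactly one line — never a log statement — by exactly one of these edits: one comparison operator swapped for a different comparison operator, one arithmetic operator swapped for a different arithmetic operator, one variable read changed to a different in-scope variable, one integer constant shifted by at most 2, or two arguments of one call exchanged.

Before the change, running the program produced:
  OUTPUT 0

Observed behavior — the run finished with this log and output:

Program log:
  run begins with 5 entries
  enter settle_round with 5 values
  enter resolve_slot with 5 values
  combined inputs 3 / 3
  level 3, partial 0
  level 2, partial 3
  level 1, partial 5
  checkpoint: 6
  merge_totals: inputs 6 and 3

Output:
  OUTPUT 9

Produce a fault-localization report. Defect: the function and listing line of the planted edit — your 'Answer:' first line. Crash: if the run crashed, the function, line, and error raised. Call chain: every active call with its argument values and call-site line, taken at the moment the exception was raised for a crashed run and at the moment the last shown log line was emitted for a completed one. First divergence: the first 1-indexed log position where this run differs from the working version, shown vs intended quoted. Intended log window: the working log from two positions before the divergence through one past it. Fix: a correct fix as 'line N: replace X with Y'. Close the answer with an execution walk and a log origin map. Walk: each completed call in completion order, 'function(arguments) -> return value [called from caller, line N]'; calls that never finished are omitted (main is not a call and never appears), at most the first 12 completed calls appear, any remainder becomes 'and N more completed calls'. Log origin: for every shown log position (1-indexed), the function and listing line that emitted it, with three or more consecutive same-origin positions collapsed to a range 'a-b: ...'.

Answer: the defect is in merge_totals at line 25.
Key fact: No log line changed; the fault shows up purely in the output.
Call chain: main -> merge_totals(6, 3) (called at line 34).
First divergence: none (the log streams are identical).
Execution walk:
  resolve_slot([3, 5, 8, 6, 8]) -> 3  [called from settle_round, line 17]
  shape_report(0, 6) -> 6  [called from shape_report, line 5]
  shape_report(1, 5) -> 6  [called from shape_report, line 5]
  shape_report(2, 3) -> 6  [called from shape_report, line 5]
  shape_report(3, 0) -> 6  [called from settle_round, line 20]
  settle_round([3, 5, 8, 6, 8]) -> 6  [called from main, line 32]
  merge_totals(6, 3) -> 9  [called from main, line 34]
Origin of each log line:
  1 — main, line 31
  2 — settle_round, line 16
  3 — resolve_slot, line 8
  4 — settle_round, line 19
  5-7 — shape_report, line 4
  8 — main, line 33
  9 — merge_totals, line 23
A correct fix: line 25: replace `+` with `%`.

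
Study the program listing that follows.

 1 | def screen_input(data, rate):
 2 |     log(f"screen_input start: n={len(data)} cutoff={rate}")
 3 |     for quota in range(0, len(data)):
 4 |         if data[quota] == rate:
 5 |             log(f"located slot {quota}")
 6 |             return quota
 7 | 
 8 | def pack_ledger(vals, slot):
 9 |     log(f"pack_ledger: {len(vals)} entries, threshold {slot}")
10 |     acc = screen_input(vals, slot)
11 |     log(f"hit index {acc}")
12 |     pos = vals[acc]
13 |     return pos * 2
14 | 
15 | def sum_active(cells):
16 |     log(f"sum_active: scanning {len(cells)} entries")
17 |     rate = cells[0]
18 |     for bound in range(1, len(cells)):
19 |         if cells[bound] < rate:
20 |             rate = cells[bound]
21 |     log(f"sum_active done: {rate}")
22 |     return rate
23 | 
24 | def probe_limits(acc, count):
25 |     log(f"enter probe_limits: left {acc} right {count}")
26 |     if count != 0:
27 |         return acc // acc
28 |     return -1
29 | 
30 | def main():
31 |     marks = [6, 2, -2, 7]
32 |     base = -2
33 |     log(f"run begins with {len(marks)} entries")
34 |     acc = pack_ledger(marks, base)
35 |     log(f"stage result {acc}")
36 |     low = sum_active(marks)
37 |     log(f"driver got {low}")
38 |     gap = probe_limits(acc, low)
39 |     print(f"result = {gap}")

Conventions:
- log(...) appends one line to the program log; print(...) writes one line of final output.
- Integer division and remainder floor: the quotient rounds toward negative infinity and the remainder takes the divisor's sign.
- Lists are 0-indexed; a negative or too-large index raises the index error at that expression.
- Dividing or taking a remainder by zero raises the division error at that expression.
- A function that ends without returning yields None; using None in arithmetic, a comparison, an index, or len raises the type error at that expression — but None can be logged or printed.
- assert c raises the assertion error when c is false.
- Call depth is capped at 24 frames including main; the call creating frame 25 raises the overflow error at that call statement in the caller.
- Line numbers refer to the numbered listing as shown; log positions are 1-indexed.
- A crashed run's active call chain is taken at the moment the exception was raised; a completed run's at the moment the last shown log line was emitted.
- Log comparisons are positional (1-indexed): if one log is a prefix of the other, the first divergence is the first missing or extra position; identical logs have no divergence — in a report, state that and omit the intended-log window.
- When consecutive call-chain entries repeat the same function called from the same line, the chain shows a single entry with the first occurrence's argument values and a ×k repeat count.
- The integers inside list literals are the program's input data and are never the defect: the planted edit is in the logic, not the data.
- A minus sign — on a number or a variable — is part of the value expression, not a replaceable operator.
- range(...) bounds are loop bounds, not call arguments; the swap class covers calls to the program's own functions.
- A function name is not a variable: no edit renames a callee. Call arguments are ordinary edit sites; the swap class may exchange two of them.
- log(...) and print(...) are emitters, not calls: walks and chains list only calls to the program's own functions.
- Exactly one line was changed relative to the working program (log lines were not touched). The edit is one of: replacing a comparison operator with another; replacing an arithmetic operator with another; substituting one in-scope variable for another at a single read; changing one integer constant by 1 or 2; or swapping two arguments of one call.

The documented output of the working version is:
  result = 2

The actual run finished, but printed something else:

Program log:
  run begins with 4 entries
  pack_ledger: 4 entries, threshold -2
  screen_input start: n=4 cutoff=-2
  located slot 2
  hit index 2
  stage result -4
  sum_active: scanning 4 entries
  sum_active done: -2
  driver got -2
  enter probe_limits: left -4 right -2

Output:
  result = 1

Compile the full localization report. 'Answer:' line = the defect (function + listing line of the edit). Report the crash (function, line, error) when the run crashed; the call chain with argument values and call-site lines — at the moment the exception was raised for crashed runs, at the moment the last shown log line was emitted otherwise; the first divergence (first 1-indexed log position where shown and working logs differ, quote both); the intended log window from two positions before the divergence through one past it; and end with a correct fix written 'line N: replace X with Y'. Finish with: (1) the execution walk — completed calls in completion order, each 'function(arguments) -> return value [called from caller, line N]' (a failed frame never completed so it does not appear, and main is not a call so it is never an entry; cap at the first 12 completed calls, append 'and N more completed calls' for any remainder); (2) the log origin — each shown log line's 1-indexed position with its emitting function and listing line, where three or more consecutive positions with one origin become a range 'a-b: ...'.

Answer: the defect is in probe_limits at line 27.
Key observation: No log line changed; the fault shows up purely in the output.
Call chain: main -> probe_limits(-4, -2) (called at line 38).
First divergence: none — the logs agree in full.
Execution walk:
  screen_input([6, 2, -2, 7], -2) -> 2  [called from pack_ledger, line 10]
  pack_ledger([6, 2, -2, 7], -2) -> -4  [called from main, line 34]
  sum_active([6, 2, -2, 7]) -> -2  [called from main, line 36]
  probe_limits(-4, -2) -> 1  [called from main, line 38]
Log origin:
  1: logged in main at line 33
  2: logged in pack_ledger at line 9
  3: logged in screen_input at line 2
  4: logged in screen_input at line 5
  5: logged in pack_ledger at line 11
  6: logged in main at line 35
  7: logged in sum_active at line 16
  8: logged in sum_active at line 21
  9: logged in main at line 37
  10: logged in probe_limits at line 25
A correct fix: line 27: replace `acc // acc` with `acc // count`.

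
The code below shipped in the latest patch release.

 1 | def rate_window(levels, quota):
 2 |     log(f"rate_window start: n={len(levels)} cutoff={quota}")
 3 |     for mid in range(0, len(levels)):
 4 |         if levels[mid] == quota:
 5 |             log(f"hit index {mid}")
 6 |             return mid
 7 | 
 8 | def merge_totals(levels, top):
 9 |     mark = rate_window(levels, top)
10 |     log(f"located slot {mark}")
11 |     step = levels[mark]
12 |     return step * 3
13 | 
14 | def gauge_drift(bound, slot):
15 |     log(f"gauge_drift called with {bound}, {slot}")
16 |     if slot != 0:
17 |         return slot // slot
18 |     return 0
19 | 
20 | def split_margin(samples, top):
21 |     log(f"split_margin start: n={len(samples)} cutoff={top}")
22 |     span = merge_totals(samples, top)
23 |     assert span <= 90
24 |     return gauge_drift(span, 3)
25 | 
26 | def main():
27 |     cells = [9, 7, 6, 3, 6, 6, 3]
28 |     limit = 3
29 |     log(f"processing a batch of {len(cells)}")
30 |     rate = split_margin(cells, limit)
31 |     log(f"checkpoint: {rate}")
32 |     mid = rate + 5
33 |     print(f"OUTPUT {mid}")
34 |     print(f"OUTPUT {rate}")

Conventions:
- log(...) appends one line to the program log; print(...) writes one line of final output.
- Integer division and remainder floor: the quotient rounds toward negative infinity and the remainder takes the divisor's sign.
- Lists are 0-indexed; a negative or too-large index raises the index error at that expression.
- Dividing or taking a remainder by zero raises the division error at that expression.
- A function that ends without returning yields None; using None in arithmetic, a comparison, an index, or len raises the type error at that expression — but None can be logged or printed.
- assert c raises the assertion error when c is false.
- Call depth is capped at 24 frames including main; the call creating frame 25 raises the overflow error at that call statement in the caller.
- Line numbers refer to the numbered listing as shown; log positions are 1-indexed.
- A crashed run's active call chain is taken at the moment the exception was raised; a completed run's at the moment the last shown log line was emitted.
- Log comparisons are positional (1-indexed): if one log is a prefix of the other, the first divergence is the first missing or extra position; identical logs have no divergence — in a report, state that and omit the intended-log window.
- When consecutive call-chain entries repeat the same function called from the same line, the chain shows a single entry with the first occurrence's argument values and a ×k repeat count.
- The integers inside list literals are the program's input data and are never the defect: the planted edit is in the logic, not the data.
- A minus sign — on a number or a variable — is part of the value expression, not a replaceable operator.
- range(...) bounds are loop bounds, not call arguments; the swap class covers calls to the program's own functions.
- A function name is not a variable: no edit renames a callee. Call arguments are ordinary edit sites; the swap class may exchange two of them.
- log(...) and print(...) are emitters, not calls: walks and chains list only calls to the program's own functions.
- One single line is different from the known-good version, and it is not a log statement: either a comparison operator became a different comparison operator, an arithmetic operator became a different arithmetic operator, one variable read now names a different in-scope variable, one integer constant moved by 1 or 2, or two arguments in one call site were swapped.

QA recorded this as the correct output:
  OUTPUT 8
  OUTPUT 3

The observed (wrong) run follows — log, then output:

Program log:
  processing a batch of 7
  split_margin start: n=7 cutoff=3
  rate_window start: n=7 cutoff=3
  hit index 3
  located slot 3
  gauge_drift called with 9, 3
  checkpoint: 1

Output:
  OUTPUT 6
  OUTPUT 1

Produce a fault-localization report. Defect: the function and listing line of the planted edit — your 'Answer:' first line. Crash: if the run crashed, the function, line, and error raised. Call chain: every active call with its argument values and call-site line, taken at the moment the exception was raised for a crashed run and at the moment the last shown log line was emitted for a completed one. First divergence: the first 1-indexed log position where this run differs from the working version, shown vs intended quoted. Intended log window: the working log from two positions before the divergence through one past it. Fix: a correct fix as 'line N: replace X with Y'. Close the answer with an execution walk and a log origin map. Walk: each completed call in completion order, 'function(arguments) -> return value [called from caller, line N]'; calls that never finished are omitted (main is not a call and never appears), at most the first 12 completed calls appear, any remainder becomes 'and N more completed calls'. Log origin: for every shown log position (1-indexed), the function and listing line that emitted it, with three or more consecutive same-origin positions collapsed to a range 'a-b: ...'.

Answer: the defect is in gauge_drift at line 17.
Key fact: Position 7 is the first bad log line: 'checkpoint: 1' should read 'checkpoint: 3'.
Call chain: main.
First divergence: position 7 — shown 'checkpoint: 1', intended 'checkpoint: 3'.
Intended log window:
  5: located slot 3
  6: gauge_drift called with 9, 3
  7: checkpoint: 3
Execution walk:
  rate_window([9, 7, 6, 3, 6, 6, 3], 3) -> 3  [called from merge_totals, line 9]
  merge_totals([9, 7, 6, 3, 6, 6, 3], 3) -> 9  [called from split_margin, line 22]
  gauge_drift(9, 3) -> 1  [called from split_margin, line 24]
  split_margin([9, 7, 6, 3, 6, 6, 3], 3) -> 1  [called from main, line 30]
Origin of each log line:
  1 — main, line 29
  2 — split_margin, line 21
  3 — rate_window, line 2
  4 — rate_window, line 5
  5 — merge_totals, line 10
  6 — gauge_drift, line 15
  7 — main, line 31
A correct fix: line 17: replace `slot // slot` with `bound // slot`.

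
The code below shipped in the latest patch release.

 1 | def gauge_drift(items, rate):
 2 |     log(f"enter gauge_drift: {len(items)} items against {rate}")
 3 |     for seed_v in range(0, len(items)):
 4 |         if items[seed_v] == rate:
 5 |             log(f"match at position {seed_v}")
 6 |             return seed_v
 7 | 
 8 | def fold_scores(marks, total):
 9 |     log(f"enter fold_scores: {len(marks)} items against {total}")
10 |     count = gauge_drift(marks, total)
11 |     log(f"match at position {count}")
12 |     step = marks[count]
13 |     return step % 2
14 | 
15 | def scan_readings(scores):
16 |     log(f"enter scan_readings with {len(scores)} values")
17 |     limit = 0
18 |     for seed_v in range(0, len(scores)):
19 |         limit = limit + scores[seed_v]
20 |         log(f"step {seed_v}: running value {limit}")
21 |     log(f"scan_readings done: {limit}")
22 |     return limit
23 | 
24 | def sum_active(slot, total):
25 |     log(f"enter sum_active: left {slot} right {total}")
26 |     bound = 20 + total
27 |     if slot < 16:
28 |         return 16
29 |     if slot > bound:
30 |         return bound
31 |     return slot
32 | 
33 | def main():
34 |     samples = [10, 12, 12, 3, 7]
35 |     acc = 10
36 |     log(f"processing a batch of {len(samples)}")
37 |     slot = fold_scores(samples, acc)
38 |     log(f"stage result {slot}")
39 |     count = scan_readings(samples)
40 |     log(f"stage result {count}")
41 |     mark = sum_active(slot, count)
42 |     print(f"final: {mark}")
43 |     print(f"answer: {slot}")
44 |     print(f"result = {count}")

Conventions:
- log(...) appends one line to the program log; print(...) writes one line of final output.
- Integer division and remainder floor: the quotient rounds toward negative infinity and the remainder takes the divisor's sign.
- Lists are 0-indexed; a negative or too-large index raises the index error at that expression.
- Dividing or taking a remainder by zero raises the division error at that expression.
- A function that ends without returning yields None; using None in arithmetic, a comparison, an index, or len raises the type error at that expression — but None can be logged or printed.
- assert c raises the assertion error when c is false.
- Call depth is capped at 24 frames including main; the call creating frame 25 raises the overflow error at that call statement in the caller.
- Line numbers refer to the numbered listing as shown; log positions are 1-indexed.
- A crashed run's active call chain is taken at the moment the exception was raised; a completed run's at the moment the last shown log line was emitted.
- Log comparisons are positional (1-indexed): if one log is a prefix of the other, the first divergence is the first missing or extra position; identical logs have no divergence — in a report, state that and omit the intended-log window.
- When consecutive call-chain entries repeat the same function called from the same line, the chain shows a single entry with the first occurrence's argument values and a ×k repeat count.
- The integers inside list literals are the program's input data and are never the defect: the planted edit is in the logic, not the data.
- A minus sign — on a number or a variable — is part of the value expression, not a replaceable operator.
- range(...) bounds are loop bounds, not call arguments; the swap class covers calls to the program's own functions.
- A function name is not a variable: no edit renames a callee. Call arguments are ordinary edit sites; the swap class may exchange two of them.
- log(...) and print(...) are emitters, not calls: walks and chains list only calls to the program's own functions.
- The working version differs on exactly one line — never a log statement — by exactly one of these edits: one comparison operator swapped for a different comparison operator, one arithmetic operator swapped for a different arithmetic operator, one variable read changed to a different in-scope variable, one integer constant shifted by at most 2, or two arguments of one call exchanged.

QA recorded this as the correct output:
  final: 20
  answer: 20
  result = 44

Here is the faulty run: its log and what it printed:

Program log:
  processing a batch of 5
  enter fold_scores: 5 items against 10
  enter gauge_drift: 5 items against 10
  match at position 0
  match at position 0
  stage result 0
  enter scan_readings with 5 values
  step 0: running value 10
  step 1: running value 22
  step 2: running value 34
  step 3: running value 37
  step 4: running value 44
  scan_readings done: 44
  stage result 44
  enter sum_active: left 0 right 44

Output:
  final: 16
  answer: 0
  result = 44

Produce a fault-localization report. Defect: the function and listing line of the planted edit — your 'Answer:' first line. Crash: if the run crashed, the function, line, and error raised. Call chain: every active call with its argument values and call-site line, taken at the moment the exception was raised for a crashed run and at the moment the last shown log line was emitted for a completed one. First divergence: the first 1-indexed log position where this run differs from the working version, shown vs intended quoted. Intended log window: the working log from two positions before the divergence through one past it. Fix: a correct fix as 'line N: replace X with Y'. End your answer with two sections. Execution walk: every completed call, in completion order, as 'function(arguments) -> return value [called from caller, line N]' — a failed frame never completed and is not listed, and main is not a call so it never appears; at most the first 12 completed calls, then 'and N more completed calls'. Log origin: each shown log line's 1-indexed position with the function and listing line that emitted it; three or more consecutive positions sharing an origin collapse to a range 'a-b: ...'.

Answer: the defect is in fold_scores at line 13.
Key fact: The log first diverges at position 6: the faulty run prints 'stage result 0' where the working version prints 'stage result 20'.
Call chain: main -> sum_active(0, 44) (called at line 41).
First divergence: at position 6 the run shows 'stage result 0' where the working version logs 'stage result 20'.
Intended log window:
  4: match at position 0
  5: match at position 0
  6: stage result 20
  7: enter scan_readings with 5 values
Execution walk:
  gauge_drift([10, 12, 12, 3, 7], 10) -> 0  [called from fold_scores, line 10]
  fold_scores([10, 12, 12, 3, 7], 10) -> 0  [called from main, line 37]
  scan_readings([10, 12, 12, 3, 7]) -> 44  [called from main, line 39]
  sum_active(0, 44) -> 16  [called from main, line 41]
Log origins:
  1: emitted by main (line 36)
  2: emitted by fold_scores (line 9)
  3: emitted by gauge_drift (line 2)
  4: emitted by gauge_drift (line 5)
  5: emitted by fold_scores (line 11)
  6: emitted by main (line 38)
  7: emitted by scan_readings (line 16)
  8-12: emitted by scan_readings (line 20)
  13: emitted by scan_readings (line 21)
  14: emitted by main (line 40)
  15: emitted by sum_active (line 25)
A correct fix: line 13: replace `%` with `*`.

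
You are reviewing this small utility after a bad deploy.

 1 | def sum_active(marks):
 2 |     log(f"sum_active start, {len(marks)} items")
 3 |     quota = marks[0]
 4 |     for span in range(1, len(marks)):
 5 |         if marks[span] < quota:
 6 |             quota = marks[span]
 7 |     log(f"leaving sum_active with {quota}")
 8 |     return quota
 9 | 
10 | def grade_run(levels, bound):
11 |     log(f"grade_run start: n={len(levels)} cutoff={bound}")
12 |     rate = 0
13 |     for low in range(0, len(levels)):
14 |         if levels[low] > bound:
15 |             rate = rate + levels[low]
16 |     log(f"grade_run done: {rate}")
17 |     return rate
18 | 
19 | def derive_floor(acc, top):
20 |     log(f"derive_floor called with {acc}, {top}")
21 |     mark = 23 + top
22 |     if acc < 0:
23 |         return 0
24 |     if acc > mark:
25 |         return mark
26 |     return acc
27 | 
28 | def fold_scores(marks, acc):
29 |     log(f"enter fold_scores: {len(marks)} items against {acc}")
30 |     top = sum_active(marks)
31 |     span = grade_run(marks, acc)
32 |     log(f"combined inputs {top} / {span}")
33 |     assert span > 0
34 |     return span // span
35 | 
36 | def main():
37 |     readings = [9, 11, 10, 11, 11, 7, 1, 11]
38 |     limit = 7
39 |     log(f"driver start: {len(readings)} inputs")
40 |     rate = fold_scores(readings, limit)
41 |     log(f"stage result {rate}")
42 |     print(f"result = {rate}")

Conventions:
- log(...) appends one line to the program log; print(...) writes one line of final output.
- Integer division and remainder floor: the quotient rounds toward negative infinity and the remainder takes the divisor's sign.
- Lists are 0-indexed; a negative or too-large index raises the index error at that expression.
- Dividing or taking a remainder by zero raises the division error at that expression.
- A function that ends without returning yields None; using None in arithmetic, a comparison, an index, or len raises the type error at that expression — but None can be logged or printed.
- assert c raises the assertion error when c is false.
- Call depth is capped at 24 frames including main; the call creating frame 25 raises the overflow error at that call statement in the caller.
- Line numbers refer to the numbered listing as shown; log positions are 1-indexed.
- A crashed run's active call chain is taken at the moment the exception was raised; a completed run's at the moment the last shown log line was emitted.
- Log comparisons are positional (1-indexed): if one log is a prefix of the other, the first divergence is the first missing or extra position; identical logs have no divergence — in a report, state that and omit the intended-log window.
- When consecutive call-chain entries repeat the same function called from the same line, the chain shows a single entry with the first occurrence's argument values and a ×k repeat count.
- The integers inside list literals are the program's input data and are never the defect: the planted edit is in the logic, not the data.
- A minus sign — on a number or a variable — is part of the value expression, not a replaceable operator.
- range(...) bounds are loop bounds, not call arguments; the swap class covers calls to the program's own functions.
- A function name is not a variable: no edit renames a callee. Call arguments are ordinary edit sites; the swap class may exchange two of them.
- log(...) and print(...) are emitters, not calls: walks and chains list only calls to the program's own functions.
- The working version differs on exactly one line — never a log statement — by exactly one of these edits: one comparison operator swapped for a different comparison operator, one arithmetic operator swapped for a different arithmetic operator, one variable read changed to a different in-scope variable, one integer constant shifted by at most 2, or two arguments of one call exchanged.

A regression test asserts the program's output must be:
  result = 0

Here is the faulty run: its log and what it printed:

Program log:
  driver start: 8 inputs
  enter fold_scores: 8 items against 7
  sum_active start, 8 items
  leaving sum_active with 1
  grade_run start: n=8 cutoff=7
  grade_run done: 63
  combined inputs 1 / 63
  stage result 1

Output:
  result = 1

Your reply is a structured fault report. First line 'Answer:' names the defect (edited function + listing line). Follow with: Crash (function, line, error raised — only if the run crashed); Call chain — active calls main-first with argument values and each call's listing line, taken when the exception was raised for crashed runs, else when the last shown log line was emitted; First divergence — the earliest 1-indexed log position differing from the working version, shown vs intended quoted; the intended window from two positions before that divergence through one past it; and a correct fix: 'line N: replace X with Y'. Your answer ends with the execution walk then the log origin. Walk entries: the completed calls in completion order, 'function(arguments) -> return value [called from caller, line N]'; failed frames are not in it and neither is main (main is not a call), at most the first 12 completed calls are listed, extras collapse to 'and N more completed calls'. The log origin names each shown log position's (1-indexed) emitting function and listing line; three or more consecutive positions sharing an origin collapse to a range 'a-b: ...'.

Answer: the defect is in fold_scores at line 34.
The tell: Position 8 is the first bad log line: 'stage result 1' should read 'stage result 0'.
Call chain: main.
First divergence: position 8 — shown 'stage result 1', intended 'stage result 0'.
Intended log window:
  6: grade_run done: 63
  7: combined inputs 1 / 63
  8: stage result 0
Execution walk:
  sum_active([9, 11, 10, 11, 11, 7, 1, 11]) -> 1  [called from fold_scores, line 30]
  grade_run([9, 11, 10, 11, 11, 7, 1, 11], 7) -> 63  [called from fold_scores, line 31]
  fold_scores([9, 11, 10, 11, 11, 7, 1, 11], 7) -> 1  [called from main, line 40]
Log line origins:
  1: logged in main at line 39
  2: logged in fold_scores at line 29
  3: logged in sum_active at line 2
  4: logged in sum_active at line 7
  5: logged in grade_run at line 11
  6: logged in grade_run at line 16
  7: logged in fold_scores at line 32
  8: logged in main at line 41
A correct fix: line 34: replace `span // span` with `top // span`.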